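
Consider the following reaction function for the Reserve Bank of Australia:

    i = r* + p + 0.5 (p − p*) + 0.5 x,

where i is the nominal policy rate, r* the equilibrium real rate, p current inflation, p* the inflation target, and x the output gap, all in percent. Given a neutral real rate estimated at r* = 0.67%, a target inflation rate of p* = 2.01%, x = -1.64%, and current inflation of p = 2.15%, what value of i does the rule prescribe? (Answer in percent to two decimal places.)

2.07%

i = 0.67 + 2.15 + 0.5 × (2.15 − 2.01) + 0.5 × (-1.64)
   = 0.67 + 2.15 + 0.07 − 0.82 = 2.07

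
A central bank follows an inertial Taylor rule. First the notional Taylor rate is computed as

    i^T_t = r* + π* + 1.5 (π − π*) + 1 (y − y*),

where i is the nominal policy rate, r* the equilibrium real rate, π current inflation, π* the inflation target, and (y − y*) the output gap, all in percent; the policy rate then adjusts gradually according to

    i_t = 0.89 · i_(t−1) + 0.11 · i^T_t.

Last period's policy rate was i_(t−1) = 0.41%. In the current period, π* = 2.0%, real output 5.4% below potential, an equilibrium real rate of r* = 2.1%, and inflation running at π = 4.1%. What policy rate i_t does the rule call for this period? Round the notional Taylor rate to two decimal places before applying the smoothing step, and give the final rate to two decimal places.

Output 5.4% below potential → (y − y*) = -5.4.
i^T_t = 2.1 + 2.0 + 1.5 × (4.1 − 2.0) + 1 × (-5.4)
   = 2.1 + 2 + 3.15 − 5.4 = 1.85
i_t = 0.89 × 0.41 + 0.11 × 1.85 = 0.3649 + 0.2035 = 0.57

0.57%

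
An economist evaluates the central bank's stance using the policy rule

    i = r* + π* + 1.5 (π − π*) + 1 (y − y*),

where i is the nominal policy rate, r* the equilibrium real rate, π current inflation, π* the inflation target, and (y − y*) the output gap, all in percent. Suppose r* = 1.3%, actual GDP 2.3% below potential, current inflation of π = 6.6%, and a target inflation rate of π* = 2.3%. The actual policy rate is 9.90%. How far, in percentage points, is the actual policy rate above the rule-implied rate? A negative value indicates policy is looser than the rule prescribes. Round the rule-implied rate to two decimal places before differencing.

Output 2.3% below potential → (y − y*) = -2.3.
i = 1.3 + 2.3 + 1.5 × (6.6 − 2.3) + 1 × (-2.3)
   = 1.3 + 2.3 + 6.45 − 2.3 = 7.75
Deviation = 9.90 − 7.75 = 2.15 pp.

2.15 pp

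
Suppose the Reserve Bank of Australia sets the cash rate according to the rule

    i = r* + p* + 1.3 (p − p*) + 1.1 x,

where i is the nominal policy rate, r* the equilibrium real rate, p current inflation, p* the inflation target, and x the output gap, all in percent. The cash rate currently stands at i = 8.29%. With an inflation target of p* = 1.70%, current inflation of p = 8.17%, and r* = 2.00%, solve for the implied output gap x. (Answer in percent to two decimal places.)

1.1 x = 8.29 − 2.00 − 1.70 − 1.3 × (8.17 − 1.70) = -3.821
x = -3.821 / 1.1 = -3.47

-3.47%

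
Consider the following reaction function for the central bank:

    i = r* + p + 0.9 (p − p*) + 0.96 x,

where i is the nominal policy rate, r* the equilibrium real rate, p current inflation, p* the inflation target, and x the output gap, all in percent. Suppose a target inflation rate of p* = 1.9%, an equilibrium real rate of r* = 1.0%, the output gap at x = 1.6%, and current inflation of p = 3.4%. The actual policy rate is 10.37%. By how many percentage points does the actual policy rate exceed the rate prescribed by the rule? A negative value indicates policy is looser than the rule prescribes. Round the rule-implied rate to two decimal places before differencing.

i = 1.0 + 3.4 + 0.9 × (3.4 − 1.9) + 0.96 × 1.6
   = 1.0 + 3.4 + 1.35 + 1.536 = 7.29
Deviation = 10.37 − 7.29 = 3.08 pp.

3.08 pp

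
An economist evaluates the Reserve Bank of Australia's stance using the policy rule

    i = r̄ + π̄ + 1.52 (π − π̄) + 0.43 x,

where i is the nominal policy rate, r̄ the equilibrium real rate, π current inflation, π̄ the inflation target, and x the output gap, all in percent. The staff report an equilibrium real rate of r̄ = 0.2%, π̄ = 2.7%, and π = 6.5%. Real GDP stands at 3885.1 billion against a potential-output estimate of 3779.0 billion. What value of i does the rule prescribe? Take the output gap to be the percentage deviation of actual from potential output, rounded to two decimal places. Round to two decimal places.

9.88%

Output gap = 100 × (3885.1 − 3779.0) / 3779.0 = 2.81%.
i = 0.20 + 2.70 + 1.52 × (6.50 − 2.70) + 0.43 × 2.81
   = 0.20 + 2.7 + 5.776 + 1.2083 = 9.88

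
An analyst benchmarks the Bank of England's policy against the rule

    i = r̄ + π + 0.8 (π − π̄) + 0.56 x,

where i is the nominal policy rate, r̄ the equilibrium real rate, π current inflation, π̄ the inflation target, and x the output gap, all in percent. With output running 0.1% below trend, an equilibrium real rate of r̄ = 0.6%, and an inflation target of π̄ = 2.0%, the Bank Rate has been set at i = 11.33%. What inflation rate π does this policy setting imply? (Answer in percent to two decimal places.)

Output 0.1% below potential → x = -0.1.
Collecting π: i = r̄ + (1 + 0.8) π − 0.8 π̄ + 0.56 x
1.8 π = 11.33 − 0.6 + 0.8 × 2.0 − 0.56 × (-0.1) = 12.386
π = 12.386 / 1.8 = 6.88

6.88%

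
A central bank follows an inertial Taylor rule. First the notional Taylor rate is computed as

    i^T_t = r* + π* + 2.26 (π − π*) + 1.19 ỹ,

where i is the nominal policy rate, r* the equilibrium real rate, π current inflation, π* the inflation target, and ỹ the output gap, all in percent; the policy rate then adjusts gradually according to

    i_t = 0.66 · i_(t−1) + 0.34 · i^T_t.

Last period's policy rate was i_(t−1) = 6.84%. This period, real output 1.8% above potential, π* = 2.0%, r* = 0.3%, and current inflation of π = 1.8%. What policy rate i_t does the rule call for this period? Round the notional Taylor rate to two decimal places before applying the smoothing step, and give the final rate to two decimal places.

Output 1.8% above potential → ỹ = 1.8.
i^T_t = 0.3 + 2.0 + 2.26 × (1.8 − 2.0) + 1.19 × 1.8
   = 0.3 + 2 − 0.452 + 2.142 = 3.99
i_t = 0.66 × 6.84 + 0.34 × 3.99 = 4.5144 + 1.3566 = 5.87

5.87%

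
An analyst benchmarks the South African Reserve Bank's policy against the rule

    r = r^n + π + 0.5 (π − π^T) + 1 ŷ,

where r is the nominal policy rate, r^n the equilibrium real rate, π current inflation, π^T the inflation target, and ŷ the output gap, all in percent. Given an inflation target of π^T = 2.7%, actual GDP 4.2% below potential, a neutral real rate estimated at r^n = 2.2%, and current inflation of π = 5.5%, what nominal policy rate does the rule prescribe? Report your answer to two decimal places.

4.90%

Output 4.2% below potential → ŷ = -4.2.
r = 2.2 + 5.5 + 0.5 × (5.5 − 2.7) + 1 × (-4.2)
   = 2.2 + 5.5 + 1.4 − 4.2 = 4.90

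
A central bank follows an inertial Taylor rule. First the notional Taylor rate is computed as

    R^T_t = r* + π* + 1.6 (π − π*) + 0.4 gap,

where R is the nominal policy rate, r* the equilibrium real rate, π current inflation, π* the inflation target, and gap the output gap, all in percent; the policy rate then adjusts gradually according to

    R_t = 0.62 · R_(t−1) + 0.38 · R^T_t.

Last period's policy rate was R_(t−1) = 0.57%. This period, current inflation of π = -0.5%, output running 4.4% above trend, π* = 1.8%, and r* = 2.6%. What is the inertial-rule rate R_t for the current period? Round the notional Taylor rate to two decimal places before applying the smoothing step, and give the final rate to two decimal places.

Output 4.4% above potential → gap = 4.4.
R^T_t = 2.6 + 1.8 + 1.6 × (-0.5 − 1.8) + 0.4 × 4.4
   = 2.6 + 1.8 − 3.68 + 1.76 = 2.48
R_t = 0.62 × 0.57 + 0.38 × 2.48 = 0.3534 + 0.9424 = 1.30

1.30%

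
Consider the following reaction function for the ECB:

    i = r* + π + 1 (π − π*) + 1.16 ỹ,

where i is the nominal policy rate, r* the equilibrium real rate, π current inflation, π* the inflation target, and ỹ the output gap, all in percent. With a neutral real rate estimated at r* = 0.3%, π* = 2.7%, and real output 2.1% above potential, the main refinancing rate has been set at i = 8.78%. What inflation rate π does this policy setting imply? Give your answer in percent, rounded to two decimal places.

4.37%

Output 2.1% above potential → ỹ = 2.1.
Collecting π: i = r* + (1 + 1) π − 1 π* + 1.16 ỹ
2 π = 8.78 − 0.3 + 1 × 2.7 − 1.16 × 2.1 = 8.744
π = 8.744 / 2 = 4.37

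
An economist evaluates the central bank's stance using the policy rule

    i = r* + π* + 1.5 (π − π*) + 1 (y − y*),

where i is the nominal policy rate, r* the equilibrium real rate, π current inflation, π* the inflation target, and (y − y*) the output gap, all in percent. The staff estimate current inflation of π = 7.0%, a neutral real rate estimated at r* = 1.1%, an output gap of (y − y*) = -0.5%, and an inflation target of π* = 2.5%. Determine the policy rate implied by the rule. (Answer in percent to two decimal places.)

9.85%

i = 1.1 + 2.5 + 1.5 × (7.0 − 2.5) + 1 × (-0.5)
   = 1.1 + 2.5 + 6.75 − 0.5 = 9.85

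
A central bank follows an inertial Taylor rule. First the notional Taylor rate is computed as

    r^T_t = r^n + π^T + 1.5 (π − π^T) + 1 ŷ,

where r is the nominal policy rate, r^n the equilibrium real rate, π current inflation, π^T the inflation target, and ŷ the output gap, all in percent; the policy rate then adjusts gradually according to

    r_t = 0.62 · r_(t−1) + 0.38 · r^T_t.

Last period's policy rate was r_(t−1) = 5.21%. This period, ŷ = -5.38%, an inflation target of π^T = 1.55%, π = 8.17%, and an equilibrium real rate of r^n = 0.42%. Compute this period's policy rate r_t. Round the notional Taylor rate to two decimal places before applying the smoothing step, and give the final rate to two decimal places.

5.71%

r^T_t = 0.42 + 1.55 + 1.5 × (8.17 − 1.55) + 1 × (-5.38)
   = 0.42 + 1.55 + 9.93 − 5.38 = 6.52
r_t = 0.62 × 5.21 + 0.38 × 6.52 = 3.2302 + 2.4776 = 5.71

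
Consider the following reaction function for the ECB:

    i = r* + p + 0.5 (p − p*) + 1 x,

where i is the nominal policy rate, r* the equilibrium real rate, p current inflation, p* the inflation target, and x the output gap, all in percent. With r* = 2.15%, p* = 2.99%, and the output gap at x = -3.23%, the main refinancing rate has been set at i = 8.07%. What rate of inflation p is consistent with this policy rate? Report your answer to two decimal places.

7.10%

Collecting p: i = r* + (1 + 0.5) p − 0.5 p* + 1 x
1.5 p = 8.07 − 2.15 + 0.5 × 2.99 − 1 × (-3.23) = 10.645
p = 10.645 / 1.5 = 7.10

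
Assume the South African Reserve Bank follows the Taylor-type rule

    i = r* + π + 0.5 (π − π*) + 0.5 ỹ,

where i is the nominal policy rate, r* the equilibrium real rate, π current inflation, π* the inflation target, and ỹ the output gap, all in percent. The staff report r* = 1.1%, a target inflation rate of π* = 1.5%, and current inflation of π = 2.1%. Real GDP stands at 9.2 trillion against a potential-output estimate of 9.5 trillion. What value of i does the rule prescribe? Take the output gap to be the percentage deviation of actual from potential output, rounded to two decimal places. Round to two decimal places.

Output gap = 100 × (9.2 − 9.5) / 9.5 = -3.16%.
i = 1.10 + 2.10 + 0.5 × (2.10 − 1.50) + 0.5 × (-3.16)
   = 1.10 + 2.1 + 0.3 − 1.58 = 1.92

1.92%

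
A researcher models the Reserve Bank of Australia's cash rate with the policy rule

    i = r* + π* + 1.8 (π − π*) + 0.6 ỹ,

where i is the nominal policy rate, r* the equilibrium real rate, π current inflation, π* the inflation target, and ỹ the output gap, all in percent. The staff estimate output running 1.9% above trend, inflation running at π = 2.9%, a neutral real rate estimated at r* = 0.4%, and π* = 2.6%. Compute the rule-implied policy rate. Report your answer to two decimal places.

Output 1.9% above potential → ỹ = 1.9.
i = 0.4 + 2.6 + 1.8 × (2.9 − 2.6) + 0.6 × 1.9
   = 0.4 + 2.6 + 0.54 + 1.14 = 4.68

4.68%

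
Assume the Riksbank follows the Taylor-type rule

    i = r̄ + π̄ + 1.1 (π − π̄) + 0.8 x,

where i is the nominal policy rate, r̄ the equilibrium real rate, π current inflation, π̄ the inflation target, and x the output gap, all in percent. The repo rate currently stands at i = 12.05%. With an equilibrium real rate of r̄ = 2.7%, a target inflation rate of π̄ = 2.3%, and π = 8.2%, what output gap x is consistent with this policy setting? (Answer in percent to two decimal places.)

0.8 x = 12.05 − 2.7 − 2.3 − 1.1 × (8.2 − 2.3) = 0.56
x = 0.56 / 0.8 = 0.70

0.70%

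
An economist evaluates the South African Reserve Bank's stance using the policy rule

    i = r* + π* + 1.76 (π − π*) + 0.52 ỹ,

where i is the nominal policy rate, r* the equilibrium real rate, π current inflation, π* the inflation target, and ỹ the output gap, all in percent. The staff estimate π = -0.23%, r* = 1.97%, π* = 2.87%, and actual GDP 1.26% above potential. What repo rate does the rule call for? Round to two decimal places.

Output 1.26% above potential → ỹ = 1.26.
i = 1.97 + 2.87 + 1.76 × (-0.23 − 2.87) + 0.52 × 1.26
   = 1.97 + 2.87 − 5.456 + 0.6552 = 0.04

0.04%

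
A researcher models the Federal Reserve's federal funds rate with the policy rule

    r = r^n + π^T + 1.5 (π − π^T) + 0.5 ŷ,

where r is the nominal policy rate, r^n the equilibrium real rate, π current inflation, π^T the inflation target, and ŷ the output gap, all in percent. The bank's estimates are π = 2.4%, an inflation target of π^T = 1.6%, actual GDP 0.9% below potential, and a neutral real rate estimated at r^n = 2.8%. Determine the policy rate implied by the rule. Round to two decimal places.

5.15%

Output 0.9% below potential → ŷ = -0.9.
r = 2.8 + 1.6 + 1.5 × (2.4 − 1.6) + 0.5 × (-0.9)
   = 2.8 + 1.6 + 1.2 − 0.45 = 5.15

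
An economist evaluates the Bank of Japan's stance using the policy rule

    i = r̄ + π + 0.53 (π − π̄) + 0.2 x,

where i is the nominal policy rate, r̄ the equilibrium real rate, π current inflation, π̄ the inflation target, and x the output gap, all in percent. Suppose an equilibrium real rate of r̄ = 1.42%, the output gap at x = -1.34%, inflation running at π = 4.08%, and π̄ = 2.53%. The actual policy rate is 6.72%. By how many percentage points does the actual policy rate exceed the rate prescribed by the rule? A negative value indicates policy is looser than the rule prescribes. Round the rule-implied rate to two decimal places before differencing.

0.67 pp

i = 1.42 + 4.08 + 0.53 × (4.08 − 2.53) + 0.2 × (-1.34)
   = 1.42 + 4.08 + 0.8215 − 0.268 = 6.05
Deviation = 6.72 − 6.05 = 0.67 pp.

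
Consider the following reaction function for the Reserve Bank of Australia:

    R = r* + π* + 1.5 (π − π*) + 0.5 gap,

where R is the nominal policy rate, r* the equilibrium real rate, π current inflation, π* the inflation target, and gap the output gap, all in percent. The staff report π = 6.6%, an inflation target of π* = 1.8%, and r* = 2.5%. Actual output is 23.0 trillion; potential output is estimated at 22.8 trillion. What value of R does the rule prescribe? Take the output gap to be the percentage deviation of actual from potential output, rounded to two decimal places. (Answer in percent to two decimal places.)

Output gap = 100 × (23.0 − 22.8) / 22.8 = 0.88%.
R = 2.50 + 1.80 + 1.5 × (6.60 − 1.80) + 0.5 × 0.88
   = 2.50 + 1.8 + 7.2 + 0.44 = 11.94

11.94%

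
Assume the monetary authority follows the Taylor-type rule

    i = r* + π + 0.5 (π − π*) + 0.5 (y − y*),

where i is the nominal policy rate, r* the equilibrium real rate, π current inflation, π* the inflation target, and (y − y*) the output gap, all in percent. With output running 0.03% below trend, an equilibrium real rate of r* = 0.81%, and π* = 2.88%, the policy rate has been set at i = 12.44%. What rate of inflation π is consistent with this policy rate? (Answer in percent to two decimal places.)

8.72%

Output 0.03% below potential → (y − y*) = -0.03.
Collecting π: i = r* + (1 + 0.5) π − 0.5 π* + 0.5 (y − y*)
1.5 π = 12.44 − 0.81 + 0.5 × 2.88 − 0.5 × (-0.03) = 13.085
π = 13.085 / 1.5 = 8.72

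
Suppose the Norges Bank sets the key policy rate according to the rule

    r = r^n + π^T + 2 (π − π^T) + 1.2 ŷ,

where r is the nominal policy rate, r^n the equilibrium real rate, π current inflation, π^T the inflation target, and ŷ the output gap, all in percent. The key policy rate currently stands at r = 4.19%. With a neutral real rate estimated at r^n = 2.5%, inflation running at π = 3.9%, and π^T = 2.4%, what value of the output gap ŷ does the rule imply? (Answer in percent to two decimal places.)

-3.09%

1.2 ŷ = 4.19 − 2.5 − 2.4 − 2 × (3.9 − 2.4) = -3.71
ŷ = -3.71 / 1.2 = -3.09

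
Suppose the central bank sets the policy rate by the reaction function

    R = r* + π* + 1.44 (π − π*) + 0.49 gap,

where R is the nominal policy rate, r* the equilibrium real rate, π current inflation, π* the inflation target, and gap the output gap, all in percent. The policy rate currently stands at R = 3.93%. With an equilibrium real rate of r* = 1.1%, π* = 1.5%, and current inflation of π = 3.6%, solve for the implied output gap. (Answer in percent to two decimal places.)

0.49 gap = 3.93 − 1.1 − 1.5 − 1.44 × (3.6 − 1.5) = -1.694
gap = -1.694 / 0.49 = -3.46

-3.46%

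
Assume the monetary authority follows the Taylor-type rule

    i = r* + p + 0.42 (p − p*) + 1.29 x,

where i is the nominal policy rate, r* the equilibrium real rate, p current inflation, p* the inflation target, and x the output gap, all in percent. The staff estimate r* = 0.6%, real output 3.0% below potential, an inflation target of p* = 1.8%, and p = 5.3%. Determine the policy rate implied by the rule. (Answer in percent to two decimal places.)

3.50%

Output 3.0% below potential → x = -3.0.
i = 0.6 + 5.3 + 0.42 × (5.3 − 1.8) + 1.29 × (-3.0)
   = 0.6 + 5.3 + 1.47 − 3.87 = 3.50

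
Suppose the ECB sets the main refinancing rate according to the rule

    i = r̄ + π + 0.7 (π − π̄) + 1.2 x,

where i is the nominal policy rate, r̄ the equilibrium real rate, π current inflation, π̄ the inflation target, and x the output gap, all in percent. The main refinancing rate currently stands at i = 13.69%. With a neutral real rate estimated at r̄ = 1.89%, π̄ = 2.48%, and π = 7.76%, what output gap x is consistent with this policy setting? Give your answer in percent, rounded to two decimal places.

1.2 x = 13.69 − 1.89 − 7.76 − 0.7 × (7.76 − 2.48) = 0.344
x = 0.344 / 1.2 = 0.29

0.29%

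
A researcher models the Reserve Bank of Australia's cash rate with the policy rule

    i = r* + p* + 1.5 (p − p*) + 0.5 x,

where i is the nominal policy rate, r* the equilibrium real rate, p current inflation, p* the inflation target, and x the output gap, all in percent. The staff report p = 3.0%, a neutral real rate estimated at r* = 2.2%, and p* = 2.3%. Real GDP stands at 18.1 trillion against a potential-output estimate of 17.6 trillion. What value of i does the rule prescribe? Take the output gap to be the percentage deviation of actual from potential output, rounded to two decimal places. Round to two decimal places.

6.97%

Output gap = 100 × (18.1 − 17.6) / 17.6 = 2.84%.
i = 2.20 + 2.30 + 1.5 × (3.00 − 2.30) + 0.5 × 2.84
   = 2.20 + 2.3 + 1.05 + 1.42 = 6.97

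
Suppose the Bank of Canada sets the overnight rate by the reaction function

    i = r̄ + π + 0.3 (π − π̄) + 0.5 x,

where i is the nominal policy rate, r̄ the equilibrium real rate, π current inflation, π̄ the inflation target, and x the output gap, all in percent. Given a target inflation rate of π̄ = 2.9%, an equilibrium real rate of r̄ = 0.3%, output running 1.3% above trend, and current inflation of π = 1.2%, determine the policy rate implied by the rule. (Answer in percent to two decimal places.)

Output 1.3% above potential → x = 1.3.
i = 0.3 + 1.2 + 0.3 × (1.2 − 2.9) + 0.5 × 1.3
   = 0.3 + 1.2 − 0.51 + 0.65 = 1.64

1.64%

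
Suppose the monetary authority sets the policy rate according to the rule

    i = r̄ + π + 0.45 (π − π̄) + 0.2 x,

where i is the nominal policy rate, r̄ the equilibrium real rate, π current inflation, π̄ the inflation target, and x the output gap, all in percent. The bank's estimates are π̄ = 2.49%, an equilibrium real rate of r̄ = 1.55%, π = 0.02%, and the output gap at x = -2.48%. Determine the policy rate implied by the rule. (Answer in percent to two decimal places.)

i = 1.55 + 0.02 + 0.45 × (0.02 − 2.49) + 0.2 × (-2.48)
   = 1.55 + 0.02 − 1.1115 − 0.496 = -0.04

-0.04%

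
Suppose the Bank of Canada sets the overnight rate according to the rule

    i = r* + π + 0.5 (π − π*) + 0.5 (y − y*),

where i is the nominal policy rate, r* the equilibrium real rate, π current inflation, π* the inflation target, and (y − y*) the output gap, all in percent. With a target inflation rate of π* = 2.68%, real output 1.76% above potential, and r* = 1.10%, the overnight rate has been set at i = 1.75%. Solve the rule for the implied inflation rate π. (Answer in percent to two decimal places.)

0.74%

Output 1.76% above potential → (y − y*) = 1.76.
Collecting π: i = r* + (1 + 0.5) π − 0.5 π* + 0.5 (y − y*)
1.5 π = 1.75 − 1.10 + 0.5 × 2.68 − 0.5 × 1.76 = 1.11
π = 1.11 / 1.5 = 0.74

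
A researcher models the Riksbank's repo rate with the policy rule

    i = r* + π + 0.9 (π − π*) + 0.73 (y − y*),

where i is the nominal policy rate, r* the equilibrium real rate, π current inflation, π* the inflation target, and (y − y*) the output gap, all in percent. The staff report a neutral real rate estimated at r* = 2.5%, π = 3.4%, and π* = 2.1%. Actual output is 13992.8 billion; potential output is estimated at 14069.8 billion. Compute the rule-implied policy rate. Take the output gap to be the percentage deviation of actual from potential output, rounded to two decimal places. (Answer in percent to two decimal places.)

Output gap = 100 × (13992.8 − 14069.8) / 14069.8 = -0.55%.
i = 2.50 + 3.40 + 0.9 × (3.40 − 2.10) + 0.73 × (-0.55)
   = 2.50 + 3.4 + 1.17 − 0.4015 = 6.67

6.67%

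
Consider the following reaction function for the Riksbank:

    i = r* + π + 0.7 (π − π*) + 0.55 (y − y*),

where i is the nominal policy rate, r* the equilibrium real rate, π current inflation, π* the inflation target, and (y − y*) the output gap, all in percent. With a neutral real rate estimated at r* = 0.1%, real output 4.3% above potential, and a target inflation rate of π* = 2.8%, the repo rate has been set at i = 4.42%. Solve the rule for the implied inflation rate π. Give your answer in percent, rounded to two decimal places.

Output 4.3% above potential → (y − y*) = 4.3.
Collecting π: i = r* + (1 + 0.7) π − 0.7 π* + 0.55 (y − y*)
1.7 π = 4.42 − 0.1 + 0.7 × 2.8 − 0.55 × 4.3 = 3.915
π = 3.915 / 1.7 = 2.30

2.30%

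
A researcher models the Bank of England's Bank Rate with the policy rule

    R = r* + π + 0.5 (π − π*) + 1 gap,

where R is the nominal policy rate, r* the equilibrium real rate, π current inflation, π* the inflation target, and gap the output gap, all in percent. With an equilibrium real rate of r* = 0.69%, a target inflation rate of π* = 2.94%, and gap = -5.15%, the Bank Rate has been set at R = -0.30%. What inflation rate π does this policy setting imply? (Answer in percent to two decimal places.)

3.75%

Collecting π: R = r* + (1 + 0.5) π − 0.5 π* + 1 gap
1.5 π = -0.30 − 0.69 + 0.5 × 2.94 − 1 × (-5.15) = 5.63
π = 5.63 / 1.5 = 3.75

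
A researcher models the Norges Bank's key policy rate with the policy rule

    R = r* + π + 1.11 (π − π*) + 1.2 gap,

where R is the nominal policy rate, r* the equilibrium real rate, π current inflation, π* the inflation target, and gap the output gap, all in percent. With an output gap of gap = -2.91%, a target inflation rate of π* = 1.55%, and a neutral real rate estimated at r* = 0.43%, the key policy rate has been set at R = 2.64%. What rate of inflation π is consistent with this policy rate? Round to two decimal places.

Collecting π: R = r* + (1 + 1.11) π − 1.11 π* + 1.2 gap
2.11 π = 2.64 − 0.43 + 1.11 × 1.55 − 1.2 × (-2.91) = 7.4225
π = 7.4225 / 2.11 = 3.52

3.52%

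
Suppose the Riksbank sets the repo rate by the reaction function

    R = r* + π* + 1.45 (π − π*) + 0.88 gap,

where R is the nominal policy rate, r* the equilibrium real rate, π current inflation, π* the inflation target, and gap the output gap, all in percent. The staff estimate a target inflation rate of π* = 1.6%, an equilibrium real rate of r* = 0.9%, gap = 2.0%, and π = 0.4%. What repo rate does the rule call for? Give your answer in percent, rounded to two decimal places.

R = 0.9 + 1.6 + 1.45 × (0.4 − 1.6) + 0.88 × 2.0
   = 0.9 + 1.6 − 1.74 + 1.76 = 2.52

2.52%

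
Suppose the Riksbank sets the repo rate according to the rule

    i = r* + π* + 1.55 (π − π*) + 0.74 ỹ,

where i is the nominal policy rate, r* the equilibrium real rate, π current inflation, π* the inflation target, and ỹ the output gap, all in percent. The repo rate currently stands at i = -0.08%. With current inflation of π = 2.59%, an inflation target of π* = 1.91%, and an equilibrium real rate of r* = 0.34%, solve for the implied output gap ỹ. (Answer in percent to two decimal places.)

-4.57%

0.74 ỹ = -0.08 − 0.34 − 1.91 − 1.55 × (2.59 − 1.91) = -3.384
ỹ = -3.384 / 0.74 = -4.57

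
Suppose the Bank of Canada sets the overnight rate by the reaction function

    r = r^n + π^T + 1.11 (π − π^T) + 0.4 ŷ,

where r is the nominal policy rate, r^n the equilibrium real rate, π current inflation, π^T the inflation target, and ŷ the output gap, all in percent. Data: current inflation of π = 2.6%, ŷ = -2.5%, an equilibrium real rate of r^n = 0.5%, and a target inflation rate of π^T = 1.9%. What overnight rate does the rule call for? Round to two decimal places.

r = 0.5 + 1.9 + 1.11 × (2.6 − 1.9) + 0.4 × (-2.5)
   = 0.5 + 1.9 + 0.777 − 1 = 2.18

2.18%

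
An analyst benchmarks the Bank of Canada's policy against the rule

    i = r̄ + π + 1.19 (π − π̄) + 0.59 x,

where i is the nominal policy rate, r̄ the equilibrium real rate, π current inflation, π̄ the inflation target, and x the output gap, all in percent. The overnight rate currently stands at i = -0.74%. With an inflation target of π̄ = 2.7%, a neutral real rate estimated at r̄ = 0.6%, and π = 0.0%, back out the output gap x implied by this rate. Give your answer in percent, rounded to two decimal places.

3.17%

0.59 x = -0.74 − 0.6 − 0.0 − 1.19 × (0.0 − 2.7) = 1.873
x = 1.873 / 0.59 = 3.17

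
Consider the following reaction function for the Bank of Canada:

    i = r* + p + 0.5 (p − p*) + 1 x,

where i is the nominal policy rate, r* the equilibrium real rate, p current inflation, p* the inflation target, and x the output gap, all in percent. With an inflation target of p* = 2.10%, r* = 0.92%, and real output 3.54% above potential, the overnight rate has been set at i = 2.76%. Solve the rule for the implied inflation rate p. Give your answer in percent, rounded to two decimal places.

Output 3.54% above potential → x = 3.54.
Collecting p: i = r* + (1 + 0.5) p − 0.5 p* + 1 x
1.5 p = 2.76 − 0.92 + 0.5 × 2.10 − 1 × 3.54 = -0.65
p = -0.65 / 1.5 = -0.43

-0.43%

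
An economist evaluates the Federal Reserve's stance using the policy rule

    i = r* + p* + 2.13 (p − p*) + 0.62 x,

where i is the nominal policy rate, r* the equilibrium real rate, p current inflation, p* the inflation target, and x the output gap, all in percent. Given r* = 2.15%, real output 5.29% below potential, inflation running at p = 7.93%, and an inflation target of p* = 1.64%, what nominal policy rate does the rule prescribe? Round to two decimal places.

13.91%

Output 5.29% below potential → x = -5.29.
i = 2.15 + 1.64 + 2.13 × (7.93 − 1.64) + 0.62 × (-5.29)
   = 2.15 + 1.64 + 13.3977 − 3.2798 = 13.91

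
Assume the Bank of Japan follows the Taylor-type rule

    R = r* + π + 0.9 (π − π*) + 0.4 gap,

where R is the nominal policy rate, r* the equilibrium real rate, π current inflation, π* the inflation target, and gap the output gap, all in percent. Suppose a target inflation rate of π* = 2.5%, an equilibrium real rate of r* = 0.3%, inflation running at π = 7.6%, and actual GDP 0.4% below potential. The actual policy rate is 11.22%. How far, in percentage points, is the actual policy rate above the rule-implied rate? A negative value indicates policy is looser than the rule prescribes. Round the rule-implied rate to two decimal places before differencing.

Output 0.4% below potential → gap = -0.4.
R = 0.3 + 7.6 + 0.9 × (7.6 − 2.5) + 0.4 × (-0.4)
   = 0.3 + 7.6 + 4.59 − 0.16 = 12.33
Deviation = 11.22 − 12.33 = -1.11 pp.

-1.11 pp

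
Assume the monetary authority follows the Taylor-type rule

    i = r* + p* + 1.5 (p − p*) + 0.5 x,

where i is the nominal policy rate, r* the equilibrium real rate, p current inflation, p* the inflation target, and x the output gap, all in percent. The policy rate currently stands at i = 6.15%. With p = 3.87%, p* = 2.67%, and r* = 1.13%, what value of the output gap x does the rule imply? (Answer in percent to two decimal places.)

1.10%

0.5 x = 6.15 − 1.13 − 2.67 − 1.5 × (3.87 − 2.67) = 0.55
x = 0.55 / 0.5 = 1.10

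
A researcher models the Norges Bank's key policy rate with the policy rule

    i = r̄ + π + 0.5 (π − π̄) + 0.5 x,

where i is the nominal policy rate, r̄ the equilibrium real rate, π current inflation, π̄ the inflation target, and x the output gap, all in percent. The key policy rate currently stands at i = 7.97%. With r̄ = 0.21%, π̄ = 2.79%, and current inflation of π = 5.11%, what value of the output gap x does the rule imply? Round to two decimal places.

0.5 x = 7.97 − 0.21 − 5.11 − 0.5 × (5.11 − 2.79) = 1.49
x = 1.49 / 0.5 = 2.98

2.98%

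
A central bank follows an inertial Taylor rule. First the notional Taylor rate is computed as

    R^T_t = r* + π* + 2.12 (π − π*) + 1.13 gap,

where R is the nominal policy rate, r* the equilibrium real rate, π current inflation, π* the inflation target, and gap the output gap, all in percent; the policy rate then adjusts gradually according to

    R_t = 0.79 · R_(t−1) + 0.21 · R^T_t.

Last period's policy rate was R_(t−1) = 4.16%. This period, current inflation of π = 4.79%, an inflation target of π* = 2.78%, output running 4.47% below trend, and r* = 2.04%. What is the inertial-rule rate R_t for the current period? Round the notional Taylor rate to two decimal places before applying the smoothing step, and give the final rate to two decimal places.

Output 4.47% below potential → gap = -4.47.
R^T_t = 2.04 + 2.78 + 2.12 × (4.79 − 2.78) + 1.13 × (-4.47)
   = 2.04 + 2.78 + 4.2612 − 5.0511 = 4.03
R_t = 0.79 × 4.16 + 0.21 × 4.03 = 3.2864 + 0.8463 = 4.13

4.13%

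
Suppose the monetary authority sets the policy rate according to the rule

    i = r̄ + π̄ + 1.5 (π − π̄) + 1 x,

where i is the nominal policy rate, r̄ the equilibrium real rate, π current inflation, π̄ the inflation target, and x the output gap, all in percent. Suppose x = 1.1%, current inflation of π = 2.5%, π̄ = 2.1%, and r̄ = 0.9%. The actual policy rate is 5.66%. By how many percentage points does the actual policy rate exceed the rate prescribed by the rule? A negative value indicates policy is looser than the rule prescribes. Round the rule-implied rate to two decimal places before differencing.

0.96 pp

i = 0.9 + 2.1 + 1.5 × (2.5 − 2.1) + 1 × 1.1
   = 0.9 + 2.1 + 0.6 + 1.1 = 4.70
Deviation = 5.66 − 4.70 = 0.96 pp.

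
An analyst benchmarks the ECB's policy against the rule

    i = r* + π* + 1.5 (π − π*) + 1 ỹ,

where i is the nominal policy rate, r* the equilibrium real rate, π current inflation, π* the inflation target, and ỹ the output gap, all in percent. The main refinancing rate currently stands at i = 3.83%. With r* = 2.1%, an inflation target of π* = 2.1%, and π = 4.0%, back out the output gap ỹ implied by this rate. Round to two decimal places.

1 ỹ = 3.83 − 2.1 − 2.1 − 1.5 × (4.0 − 2.1) = -3.22
ỹ = -3.22 / 1 = -3.22

-3.22%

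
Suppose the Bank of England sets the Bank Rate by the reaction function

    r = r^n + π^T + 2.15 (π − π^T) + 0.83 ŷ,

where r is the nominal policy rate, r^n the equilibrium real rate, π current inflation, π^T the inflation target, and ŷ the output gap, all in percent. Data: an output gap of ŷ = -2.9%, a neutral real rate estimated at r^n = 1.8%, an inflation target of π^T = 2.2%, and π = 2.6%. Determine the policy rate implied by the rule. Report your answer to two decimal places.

2.45%

r = 1.8 + 2.2 + 2.15 × (2.6 − 2.2) + 0.83 × (-2.9)
   = 1.8 + 2.2 + 0.86 − 2.407 = 2.45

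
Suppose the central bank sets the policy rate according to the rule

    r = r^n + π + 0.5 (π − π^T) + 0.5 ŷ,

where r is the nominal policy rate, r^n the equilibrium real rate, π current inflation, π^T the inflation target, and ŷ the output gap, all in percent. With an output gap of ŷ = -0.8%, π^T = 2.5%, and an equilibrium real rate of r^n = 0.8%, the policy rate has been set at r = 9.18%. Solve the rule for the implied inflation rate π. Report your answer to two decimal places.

6.69%

Collecting π: r = r^n + (1 + 0.5) π − 0.5 π^T + 0.5 ŷ
1.5 π = 9.18 − 0.8 + 0.5 × 2.5 − 0.5 × (-0.8) = 10.03
π = 10.03 / 1.5 = 6.69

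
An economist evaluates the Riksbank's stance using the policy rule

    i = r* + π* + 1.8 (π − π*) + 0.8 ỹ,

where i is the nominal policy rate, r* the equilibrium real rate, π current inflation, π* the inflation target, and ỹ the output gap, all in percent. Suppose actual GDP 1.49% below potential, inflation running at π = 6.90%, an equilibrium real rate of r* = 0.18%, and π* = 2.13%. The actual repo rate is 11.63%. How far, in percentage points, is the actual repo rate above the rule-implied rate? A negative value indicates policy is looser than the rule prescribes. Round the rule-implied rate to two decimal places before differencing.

1.93 pp

Output 1.49% below potential → ỹ = -1.49.
i = 0.18 + 2.13 + 1.8 × (6.90 − 2.13) + 0.8 × (-1.49)
   = 0.18 + 2.13 + 8.586 − 1.192 = 9.70
Deviation = 11.63 − 9.70 = 1.93 pp.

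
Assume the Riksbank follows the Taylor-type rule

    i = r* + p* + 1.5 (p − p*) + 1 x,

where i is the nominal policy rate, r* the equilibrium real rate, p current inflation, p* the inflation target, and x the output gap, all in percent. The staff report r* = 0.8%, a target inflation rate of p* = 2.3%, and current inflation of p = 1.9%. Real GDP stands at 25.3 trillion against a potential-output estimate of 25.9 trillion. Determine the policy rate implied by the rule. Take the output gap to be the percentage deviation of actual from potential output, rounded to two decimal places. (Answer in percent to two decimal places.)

Output gap = 100 × (25.3 − 25.9) / 25.9 = -2.32%.
i = 0.80 + 2.30 + 1.5 × (1.90 − 2.30) + 1 × (-2.32)
   = 0.80 + 2.3 − 0.6 − 2.32 = 0.18

0.18%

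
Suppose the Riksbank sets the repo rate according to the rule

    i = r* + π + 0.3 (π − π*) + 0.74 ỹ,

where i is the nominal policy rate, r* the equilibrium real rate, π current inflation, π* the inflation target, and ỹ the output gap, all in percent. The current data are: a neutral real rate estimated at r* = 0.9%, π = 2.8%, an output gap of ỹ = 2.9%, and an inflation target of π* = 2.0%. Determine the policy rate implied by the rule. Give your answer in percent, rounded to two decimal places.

i = 0.9 + 2.8 + 0.3 × (2.8 − 2.0) + 0.74 × 2.9
   = 0.9 + 2.8 + 0.24 + 2.146 = 6.09

6.09%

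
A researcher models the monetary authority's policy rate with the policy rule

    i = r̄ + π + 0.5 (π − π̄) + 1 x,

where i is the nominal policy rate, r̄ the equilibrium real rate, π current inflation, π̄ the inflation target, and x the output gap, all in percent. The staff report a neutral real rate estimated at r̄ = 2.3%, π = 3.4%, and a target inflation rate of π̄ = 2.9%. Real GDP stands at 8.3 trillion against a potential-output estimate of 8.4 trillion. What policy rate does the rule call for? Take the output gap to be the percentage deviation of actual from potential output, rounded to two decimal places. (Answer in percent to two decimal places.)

4.76%

Output gap = 100 × (8.3 − 8.4) / 8.4 = -1.19%.
i = 2.30 + 3.40 + 0.5 × (3.40 − 2.90) + 1 × (-1.19)
   = 2.30 + 3.4 + 0.25 − 1.19 = 4.76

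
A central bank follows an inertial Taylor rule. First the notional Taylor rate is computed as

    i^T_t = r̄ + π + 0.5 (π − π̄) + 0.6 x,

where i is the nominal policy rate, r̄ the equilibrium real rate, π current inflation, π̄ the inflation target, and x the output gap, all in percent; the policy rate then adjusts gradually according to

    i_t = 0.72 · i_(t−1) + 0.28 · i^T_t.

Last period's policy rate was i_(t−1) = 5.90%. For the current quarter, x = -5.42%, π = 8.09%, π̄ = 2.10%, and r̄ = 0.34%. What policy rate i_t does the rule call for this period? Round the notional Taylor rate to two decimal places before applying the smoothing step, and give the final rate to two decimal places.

i^T_t = 0.34 + 8.09 + 0.5 × (8.09 − 2.10) + 0.6 × (-5.42)
   = 0.34 + 8.09 + 2.995 − 3.252 = 8.17
i_t = 0.72 × 5.90 + 0.28 × 8.17 = 4.248 + 2.2876 = 6.54

6.54%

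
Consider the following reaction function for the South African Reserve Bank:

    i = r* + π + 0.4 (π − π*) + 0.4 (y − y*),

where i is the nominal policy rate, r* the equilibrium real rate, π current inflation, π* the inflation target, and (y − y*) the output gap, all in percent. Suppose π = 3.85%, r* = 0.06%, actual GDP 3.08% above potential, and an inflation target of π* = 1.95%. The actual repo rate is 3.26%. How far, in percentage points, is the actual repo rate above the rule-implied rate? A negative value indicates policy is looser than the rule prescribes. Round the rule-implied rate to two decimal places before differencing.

-2.64 pp

Output 3.08% above potential → (y − y*) = 3.08.
i = 0.06 + 3.85 + 0.4 × (3.85 − 1.95) + 0.4 × 3.08
   = 0.06 + 3.85 + 0.76 + 1.232 = 5.90
Deviation = 3.26 − 5.90 = -2.64 pp.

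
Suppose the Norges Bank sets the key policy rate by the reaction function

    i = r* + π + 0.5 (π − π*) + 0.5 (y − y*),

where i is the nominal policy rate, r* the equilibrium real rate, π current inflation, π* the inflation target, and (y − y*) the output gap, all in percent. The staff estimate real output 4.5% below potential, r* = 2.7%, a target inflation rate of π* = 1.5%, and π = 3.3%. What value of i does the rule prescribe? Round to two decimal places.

Output 4.5% below potential → (y − y*) = -4.5.
i = 2.7 + 3.3 + 0.5 × (3.3 − 1.5) + 0.5 × (-4.5)
   = 2.7 + 3.3 + 0.9 − 2.25 = 4.65

4.65%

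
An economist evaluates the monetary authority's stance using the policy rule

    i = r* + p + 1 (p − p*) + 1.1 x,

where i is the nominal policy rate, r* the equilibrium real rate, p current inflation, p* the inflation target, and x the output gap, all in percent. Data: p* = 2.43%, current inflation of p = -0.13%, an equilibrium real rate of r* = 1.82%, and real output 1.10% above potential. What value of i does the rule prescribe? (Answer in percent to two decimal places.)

Output 1.10% above potential → x = 1.10.
i = 1.82 + (-0.13) + 1 × (-0.13 − 2.43) + 1.1 × 1.10
   = 1.82 − 0.13 − 2.56 + 1.21 = 0.34

0.34%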